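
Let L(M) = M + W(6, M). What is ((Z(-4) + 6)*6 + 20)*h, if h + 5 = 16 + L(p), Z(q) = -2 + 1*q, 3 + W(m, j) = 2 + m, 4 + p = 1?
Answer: 260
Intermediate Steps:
p = -3 (p = -4 + 1 = -3)
W(m, j) = -1 + m (W(m, j) = -3 + (2 + m) = -1 + m)
Z(q) = -2 + q
L(M) = 5 + M (L(M) = M + (-1 + 6) = M + 5 = 5 + M)
h = 13 (h = -5 + (16 + (5 - 3)) = -5 + (16 + 2) = -5 + 18 = 13)
((Z(-4) + 6)*6 + 20)*h = (((-2 - 4) + 6)*6 + 20)*13 = ((-6 + 6)*6 + 20)*13 = (0*6 + 20)*13 = (0 + 20)*13 = 20*13 = 260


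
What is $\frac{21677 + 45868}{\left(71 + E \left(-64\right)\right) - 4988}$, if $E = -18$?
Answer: $- \frac{4503}{251} \approx -17.94$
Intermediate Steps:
$\frac{21677 + 45868}{\left(71 + E \left(-64\right)\right) - 4988} = \frac{21677 + 45868}{\left(71 - -1152\right) - 4988} = \frac{67545}{\left(71 + 1152\right) - 4988} = \frac{67545}{1223 - 4988} = \frac{67545}{-3765} = 67545 \left(- \frac{1}{3765}\right) = - \frac{4503}{251}$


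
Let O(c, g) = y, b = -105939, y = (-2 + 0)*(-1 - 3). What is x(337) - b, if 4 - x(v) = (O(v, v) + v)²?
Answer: -13082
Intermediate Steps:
y = 8 (y = -2*(-4) = 8)
O(c, g) = 8
x(v) = 4 - (8 + v)²
x(337) - b = (4 - (8 + 337)²) - 1*(-105939) = (4 - 1*345²) + 105939 = (4 - 1*119025) + 105939 = (4 - 119025) + 105939 = -119021 + 105939 = -13082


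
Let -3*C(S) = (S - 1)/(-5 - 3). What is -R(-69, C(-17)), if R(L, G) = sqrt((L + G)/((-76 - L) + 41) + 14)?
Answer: -5*sqrt(2210)/68 ≈ -3.4567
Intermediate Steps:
C(S) = -1/24 + S/24 (C(S) = -(S - 1)/(3*(-5 - 3)) = -(-1 + S)/(3*(-8)) = -(-1 + S)*(-1)/(3*8) = -(1/8 - S/8)/3 = -1/24 + S/24)
R(L, G) = sqrt(14 + (G + L)/(-35 - L)) (R(L, G) = sqrt((G + L)/(-35 - L) + 14) = sqrt(14 + (G + L)/(-35 - L)))
-R(-69, C(-17)) = -sqrt((490 - (-1/24 + (1/24)*(-17)) + 13*(-69))/(35 - 69)) = -sqrt((490 - (-1/24 - 17/24) - 897)/(-34)) = -sqrt(-(490 - 1*(-3/4) - 897)/34) = -sqrt(-(490 + 3/4 - 897)/34) = -sqrt(-1/34*(-1625/4)) = -sqrt(1625/136) = -5*sqrt(2210)/68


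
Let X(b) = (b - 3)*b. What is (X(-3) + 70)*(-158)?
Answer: -13904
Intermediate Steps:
X(b) = b*(-3 + b) (X(b) = (-3 + b)*b = b*(-3 + b))
(X(-3) + 70)*(-158) = (-3*(-3 - 3) + 70)*(-158) = (-3*(-6) + 70)*(-158) = (18 + 70)*(-158) = 88*(-158) = -13904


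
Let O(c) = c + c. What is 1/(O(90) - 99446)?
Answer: -1/99266 ≈ -1.0074e-5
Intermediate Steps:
O(c) = 2*c
1/(O(90) - 99446) = 1/(2*90 - 99446) = 1/(180 - 99446) = 1/(-99266) = -1/99266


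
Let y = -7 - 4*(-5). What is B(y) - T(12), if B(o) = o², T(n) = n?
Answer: 157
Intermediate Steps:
y = 13 (y = -7 + 20 = 13)
B(y) - T(12) = 13² - 1*12 = 169 - 12 = 157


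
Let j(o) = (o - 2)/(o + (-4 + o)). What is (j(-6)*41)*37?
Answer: 1517/2 ≈ 758.50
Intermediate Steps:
j(o) = (-2 + o)/(-4 + 2*o)
(j(-6)*41)*37 = ((½)*41)*37 = (41/2)*37 = 1517/2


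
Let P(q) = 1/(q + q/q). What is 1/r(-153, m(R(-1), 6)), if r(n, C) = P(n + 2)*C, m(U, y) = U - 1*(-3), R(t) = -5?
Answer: 75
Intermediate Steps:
P(q) = 1/(1 + q) (P(q) = 1/(q + 1) = 1/(1 + q))
m(U, y) = 3 + U (m(U, y) = U + 3 = 3 + U)
r(n, C) = C/(3 + n) (r(n, C) = C/(1 + (n + 2)) = C/(1 + (2 + n)) = C/(3 + n))
1/r(-153, m(R(-1), 6)) = 1/((3 - 5)/(3 - 153)) = 1/(-2/(-150)) = 1/(-2*(-1/150)) = 1/(1/75) = 75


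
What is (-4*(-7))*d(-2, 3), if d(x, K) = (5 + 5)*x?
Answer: -560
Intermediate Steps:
d(x, K) = 10*x
(-4*(-7))*d(-2, 3) = (-4*(-7))*(10*(-2)) = 28*(-20) = -560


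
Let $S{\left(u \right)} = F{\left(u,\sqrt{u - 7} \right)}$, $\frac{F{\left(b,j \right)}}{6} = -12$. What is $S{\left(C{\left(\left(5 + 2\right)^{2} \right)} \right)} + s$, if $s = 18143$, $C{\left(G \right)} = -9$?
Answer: $18071$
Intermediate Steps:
$F{\left(b,j \right)} = -72$ ($F{\left(b,j \right)} = 6 \left(-12\right) = -72$)
$S{\left(u \right)} = -72$
$S{\left(C{\left(\left(5 + 2\right)^{2} \right)} \right)} + s = -72 + 18143 = 18071$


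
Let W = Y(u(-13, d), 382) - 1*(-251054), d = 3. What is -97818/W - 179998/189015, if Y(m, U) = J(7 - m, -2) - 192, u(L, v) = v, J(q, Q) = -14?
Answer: -1178540881/878037680 ≈ -1.3422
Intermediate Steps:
Y(m, U) = -206 (Y(m, U) = -14 - 192 = -206)
W = 250848 (W = -206 - 1*(-251054) = -206 + 251054 = 250848)
-97818/W - 179998/189015 = -97818/250848 - 179998/189015 = -97818*1/250848 - 179998*1/189015 = -16303/41808 - 179998/189015 = -1178540881/878037680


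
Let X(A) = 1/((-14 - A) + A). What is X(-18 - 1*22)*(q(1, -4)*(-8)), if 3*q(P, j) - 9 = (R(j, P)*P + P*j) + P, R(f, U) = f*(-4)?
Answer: 88/21 ≈ 4.1905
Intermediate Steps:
R(f, U) = -4*f
q(P, j) = 3 + P/3 - P*j (q(P, j) = 3 + (((-4*j)*P + P*j) + P)/3 = 3 + ((-4*P*j + P*j) + P)/3 = 3 + (-3*P*j + P)/3 = 3 + (P - 3*P*j)/3 = 3 + (P/3 - P*j) = 3 + P/3 - P*j)
X(A) = -1/14 (X(A) = 1/(-14) = -1/14)
X(-18 - 1*22)*(q(1, -4)*(-8)) = -(3 + (⅓)*1 - 1*1*(-4))*(-8)/14 = -(3 + ⅓ + 4)*(-8)/14 = -11*(-8)/21 = -1/14*(-176/3) = 88/21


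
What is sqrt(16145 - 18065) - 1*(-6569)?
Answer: 6569 + 8*I*sqrt(30) ≈ 6569.0 + 43.818*I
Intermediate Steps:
sqrt(16145 - 18065) - 1*(-6569) = sqrt(-1920) + 6569 = 8*I*sqrt(30) + 6569 = 6569 + 8*I*sqrt(30)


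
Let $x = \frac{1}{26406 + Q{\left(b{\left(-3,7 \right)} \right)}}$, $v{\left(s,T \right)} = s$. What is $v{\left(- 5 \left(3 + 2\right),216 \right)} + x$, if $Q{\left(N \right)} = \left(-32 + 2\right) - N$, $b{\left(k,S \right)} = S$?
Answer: $- \frac{659224}{26369} \approx -25.0$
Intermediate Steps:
$Q{\left(N \right)} = -30 - N$
$x = \frac{1}{26369}$ ($x = \frac{1}{26406 - 37} = \frac{1}{26369} \approx 3.7923 \cdot 10^{-5}$)
$v{\left(- 5 \left(3 + 2\right),216 \right)} + x = - 5 \left(3 + 2\right) + \frac{1}{26369} = \left(-5\right) 5 + \frac{1}{26369} = -25 + \frac{1}{26369} = - \frac{659224}{26369}$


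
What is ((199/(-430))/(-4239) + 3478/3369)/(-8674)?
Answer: -2113421497/17755423938540 ≈ -0.00011903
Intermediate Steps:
((199/(-430))/(-4239) + 3478/3369)/(-8674) = ((199*(-1/430))*(-1/4239) + 3478*(1/3369))*(-1/8674) = (-199/430*(-1/4239) + 3478/3369)*(-1/8674) = (199/1822770 + 3478/3369)*(-1/8674) = (2113421497/2046970710)*(-1/8674) = -2113421497/17755423938540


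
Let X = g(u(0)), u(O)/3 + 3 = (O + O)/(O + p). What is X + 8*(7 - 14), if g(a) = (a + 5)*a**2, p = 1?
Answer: -380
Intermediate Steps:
u(O) = -9 + 6*O/(1 + O) (u(O) = -9 + 3*((O + O)/(O + 1)) = -9 + 3*((2*O)/(1 + O)) = -9 + 3*(2*O/(1 + O)) = -9 + 6*O/(1 + O))
g(a) = a**2*(5 + a) (g(a) = (5 + a)*a**2 = a**2*(5 + a))
X = -324 (X = (3*(-3 - 1*0)/(1 + 0))**2*(5 + 3*(-3 - 1*0)/(1 + 0)) = (3*(-3 + 0)/1)**2*(5 + 3*(-3 + 0)/1) = (3*1*(-3))**2*(5 + 3*1*(-3)) = (-9)**2*(5 - 9) = 81*(-4) = -324)
X + 8*(7 - 14) = -324 + 8*(7 - 14) = -324 + 8*(-7) = -324 - 56 = -380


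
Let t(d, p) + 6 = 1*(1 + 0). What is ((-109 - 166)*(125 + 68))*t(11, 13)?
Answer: 265375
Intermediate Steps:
t(d, p) = -5 (t(d, p) = -6 + 1*(1 + 0) = -6 + 1*1 = -6 + 1 = -5)
((-109 - 166)*(125 + 68))*t(11, 13) = ((-109 - 166)*(125 + 68))*(-5) = -275*193*(-5) = -53075*(-5) = 265375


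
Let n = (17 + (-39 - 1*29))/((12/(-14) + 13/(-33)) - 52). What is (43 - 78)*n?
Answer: -412335/12301 ≈ -33.520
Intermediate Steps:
n = 11781/12301 (n = (17 + (-39 - 29))/((12*(-1/14) + 13*(-1/33)) - 52) = (17 - 68)/((-6/7 - 13/33) - 52) = -51/(-289/231 - 52) = -51/(-12301/231) = -51*(-231/12301) = 11781/12301 ≈ 0.95773)
(43 - 78)*n = (43 - 78)*(11781/12301) = -35*11781/12301 = -412335/12301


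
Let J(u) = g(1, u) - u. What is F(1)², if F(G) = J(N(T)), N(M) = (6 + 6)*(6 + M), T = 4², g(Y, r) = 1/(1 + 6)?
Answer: 3411409/49 ≈ 69621.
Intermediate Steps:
g(Y, r) = ⅐ (g(Y, r) = 1/7 = ⅐)
T = 16
N(M) = 72 + 12*M (N(M) = 12*(6 + M) = 72 + 12*M)
J(u) = ⅐ - u
F(G) = -1847/7 (F(G) = ⅐ - (72 + 12*16) = ⅐ - (72 + 192) = ⅐ - 1*264 = ⅐ - 264 = -1847/7)
F(1)² = (-1847/7)² = 3411409/49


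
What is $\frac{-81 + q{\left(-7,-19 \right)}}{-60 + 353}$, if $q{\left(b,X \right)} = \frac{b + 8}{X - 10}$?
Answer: $- \frac{2350}{8497} \approx -0.27657$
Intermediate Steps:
$q{\left(b,X \right)} = \frac{8 + b}{-10 + X}$
$\frac{-81 + q{\left(-7,-19 \right)}}{-60 + 353} = \frac{-81 + \frac{8 - 7}{-10 - 19}}{-60 + 353} = \frac{-81 + \frac{1}{-29} \cdot 1}{293} = \left(-81 - \frac{1}{29}\right) \frac{1}{293} = \left(- \frac{2350}{29}\right) \frac{1}{293} = - \frac{2350}{8497}$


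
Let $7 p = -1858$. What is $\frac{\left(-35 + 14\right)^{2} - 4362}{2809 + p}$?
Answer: $- \frac{9149}{5935} \approx -1.5415$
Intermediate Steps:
$p = - \frac{1858}{7}$ ($p = \frac{1}{7} \left(-1858\right) = - \frac{1858}{7} \approx -265.43$)
$\frac{\left(-35 + 14\right)^{2} - 4362}{2809 + p} = \frac{\left(-35 + 14\right)^{2} - 4362}{2809 - \frac{1858}{7}} = \frac{\left(-21\right)^{2} - 4362}{\frac{17805}{7}} = \left(441 - 4362\right) \frac{7}{17805} = \left(-3921\right) \frac{7}{17805} = - \frac{9149}{5935}$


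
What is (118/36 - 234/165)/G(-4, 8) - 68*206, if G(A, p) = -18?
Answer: -249624401/17820 ≈ -14008.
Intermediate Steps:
(118/36 - 234/165)/G(-4, 8) - 68*206 = (118/36 - 234/165)/(-18) - 68*206 = (118*(1/36) - 234*1/165)*(-1/18) - 14008 = (59/18 - 78/55)*(-1/18) - 14008 = (1841/990)*(-1/18) - 14008 = -1841/17820 - 14008 = -249624401/17820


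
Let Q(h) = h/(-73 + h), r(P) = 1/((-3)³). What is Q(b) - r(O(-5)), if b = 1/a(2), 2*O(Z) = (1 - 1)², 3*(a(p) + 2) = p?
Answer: 376/7965 ≈ 0.047207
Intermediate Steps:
a(p) = -2 + p/3
O(Z) = 0 (O(Z) = (1 - 1)²/2 = (½)*0² = (½)*0 = 0)
b = -¾ (b = 1/(-2 + (⅓)*2) = 1/(-2 + ⅔) = 1/(-4/3) = -¾ ≈ -0.75000)
r(P) = -1/27 (r(P) = 1/(-27) = -1/27)
Q(b) - r(O(-5)) = -3/(4*(-73 - ¾)) - 1*(-1/27) = -3/(4*(-295/4)) + 1/27 = -¾*(-4/295) + 1/27 = 3/295 + 1/27 = 376/7965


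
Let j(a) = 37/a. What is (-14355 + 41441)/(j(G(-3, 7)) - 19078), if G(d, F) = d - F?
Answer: -270860/190817 ≈ -1.4195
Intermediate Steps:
(-14355 + 41441)/(j(G(-3, 7)) - 19078) = (-14355 + 41441)/(37/(-3 - 1*7) - 19078) = 27086/(37/(-3 - 7) - 19078) = 27086/(37/(-10) - 19078) = 27086/(37*(-1/10) - 19078) = 27086/(-37/10 - 19078) = 27086/(-190817/10) = 27086*(-10/190817) = -270860/190817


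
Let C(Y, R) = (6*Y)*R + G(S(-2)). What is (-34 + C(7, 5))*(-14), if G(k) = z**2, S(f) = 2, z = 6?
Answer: -2968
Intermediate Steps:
G(k) = 36 (G(k) = 6**2 = 36)
C(Y, R) = 36 + 6*R*Y (C(Y, R) = (6*Y)*R + 36 = 6*R*Y + 36 = 36 + 6*R*Y)
(-34 + C(7, 5))*(-14) = (-34 + (36 + 6*5*7))*(-14) = (-34 + (36 + 210))*(-14) = (-34 + 246)*(-14) = 212*(-14) = -2968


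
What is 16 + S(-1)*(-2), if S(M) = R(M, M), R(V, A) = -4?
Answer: 24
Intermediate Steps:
S(M) = -4
16 + S(-1)*(-2) = 16 - 4*(-2) = 16 + 8 = 24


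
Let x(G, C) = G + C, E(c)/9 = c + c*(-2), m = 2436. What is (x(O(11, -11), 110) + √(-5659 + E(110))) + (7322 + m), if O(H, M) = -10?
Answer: 9858 + I*√6649 ≈ 9858.0 + 81.541*I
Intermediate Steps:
E(c) = -9*c (E(c) = 9*(c + c*(-2)) = 9*(c - 2*c) = 9*(-c) = -9*c)
x(G, C) = C + G
(x(O(11, -11), 110) + √(-5659 + E(110))) + (7322 + m) = ((110 - 10) + √(-5659 - 9*110)) + (7322 + 2436) = (100 + √(-5659 - 990)) + 9758 = (100 + √(-6649)) + 9758 = (100 + I*√6649) + 9758 = 9858 + I*√6649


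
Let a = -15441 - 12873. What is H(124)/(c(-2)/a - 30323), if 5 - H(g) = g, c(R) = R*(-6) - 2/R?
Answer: 37026/9434785 ≈ 0.0039244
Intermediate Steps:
a = -28314
c(R) = -6*R - 2/R
H(g) = 5 - g
H(124)/(c(-2)/a - 30323) = (5 - 1*124)/((-6*(-2) - 2/(-2))/(-28314) - 30323) = (5 - 124)/((12 - 2*(-½))*(-1/28314) - 30323) = -119/((12 + 1)*(-1/28314) - 30323) = -119/(13*(-1/28314) - 30323) = -119/(-1/2178 - 30323) = -119/(-66043495/2178) = -119*(-2178/66043495) = 37026/9434785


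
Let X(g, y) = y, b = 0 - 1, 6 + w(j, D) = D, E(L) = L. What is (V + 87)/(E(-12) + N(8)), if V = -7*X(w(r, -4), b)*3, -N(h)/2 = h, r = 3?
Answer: -27/7 ≈ -3.8571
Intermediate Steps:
N(h) = -2*h
w(j, D) = -6 + D
b = -1
V = 21 (V = -7*(-1)*3 = 7*3 = 21)
(V + 87)/(E(-12) + N(8)) = (21 + 87)/(-12 - 2*8) = 108/(-12 - 16) = 108/(-28) = 108*(-1/28) = -27/7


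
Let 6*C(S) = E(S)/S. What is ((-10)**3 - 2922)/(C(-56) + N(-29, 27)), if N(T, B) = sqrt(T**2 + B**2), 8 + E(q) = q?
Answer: 164724/346177 - 864801*sqrt(1570)/346177 ≈ -98.509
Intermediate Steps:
E(q) = -8 + q
C(S) = (-8 + S)/(6*S) (C(S) = ((-8 + S)/S)/6 = (-8 + S)/(6*S))
N(T, B) = sqrt(B**2 + T**2)
((-10)**3 - 2922)/(C(-56) + N(-29, 27)) = ((-10)**3 - 2922)/((1/6)*(-8 - 56)/(-56) + sqrt(27**2 + (-29)**2)) = (-1000 - 2922)/((1/6)*(-1/56)*(-64) + sqrt(729 + 841)) = -3922/(4/21 + sqrt(1570))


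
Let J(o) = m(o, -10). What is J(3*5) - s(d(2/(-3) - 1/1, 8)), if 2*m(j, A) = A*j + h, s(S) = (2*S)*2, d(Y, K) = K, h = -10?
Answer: -112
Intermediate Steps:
s(S) = 4*S
m(j, A) = -5 + A*j/2 (m(j, A) = (A*j - 10)/2 = (-10 + A*j)/2 = -5 + A*j/2)
J(o) = -5 - 5*o (J(o) = -5 + (½)*(-10)*o = -5 - 5*o)
J(3*5) - s(d(2/(-3) - 1/1, 8)) = (-5 - 15*5) - 4*8 = (-5 - 5*15) - 1*32 = (-5 - 75) - 32 = -80 - 32 = -112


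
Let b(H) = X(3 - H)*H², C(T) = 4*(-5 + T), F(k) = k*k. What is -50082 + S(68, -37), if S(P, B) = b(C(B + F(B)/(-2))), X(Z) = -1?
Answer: -8494918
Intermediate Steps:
F(k) = k²
C(T) = -20 + 4*T
b(H) = -H²
S(P, B) = -(-20 - 2*B² + 4*B)² (S(P, B) = -(-20 + 4*(B + B²/(-2)))² = -(-20 + 4*(B + B²*(-½)))² = -(-20 + 4*(B - B²/2))² = -(-20 + (-2*B² + 4*B))² = -(-20 - 2*B² + 4*B)²)
-50082 + S(68, -37) = -50082 - 4*(10 + (-37)² - 2*(-37))² = -50082 - 4*(10 + 1369 + 74)² = -50082 - 4*1453² = -50082 - 4*2111209 = -50082 - 8444836 = -8494918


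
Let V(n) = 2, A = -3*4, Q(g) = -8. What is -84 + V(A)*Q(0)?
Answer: -100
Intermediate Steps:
A = -12
-84 + V(A)*Q(0) = -84 + 2*(-8) = -84 - 16 = -100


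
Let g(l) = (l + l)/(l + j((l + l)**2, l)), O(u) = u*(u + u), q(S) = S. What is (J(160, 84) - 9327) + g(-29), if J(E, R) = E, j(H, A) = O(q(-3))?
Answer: -100779/11 ≈ -9161.7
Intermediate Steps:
O(u) = 2*u**2 (O(u) = u*(2*u) = 2*u**2)
j(H, A) = 18 (j(H, A) = 2*(-3)**2 = 2*9 = 18)
g(l) = 2*l/(18 + l) (g(l) = (l + l)/(l + 18) = (2*l)/(18 + l) = 2*l/(18 + l))
(J(160, 84) - 9327) + g(-29) = (160 - 9327) + 2*(-29)/(18 - 29) = -9167 + 2*(-29)/(-11) = -9167 + 2*(-29)*(-1/11) = -9167 + 58/11 = -100779/11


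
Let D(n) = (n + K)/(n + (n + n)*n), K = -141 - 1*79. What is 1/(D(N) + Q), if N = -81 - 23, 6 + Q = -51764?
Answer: -598/30958469 ≈ -1.9316e-5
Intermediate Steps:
Q = -51770 (Q = -6 - 51764 = -51770)
K = -220 (K = -141 - 79 = -220)
N = -104
D(n) = (-220 + n)/(n + 2*n²) (D(n) = (n - 220)/(n + (n + n)*n) = (-220 + n)/(n + (2*n)*n) = (-220 + n)/(n + 2*n²))
1/(D(N) + Q) = 1/((-220 - 104)/((-104)*(1 + 2*(-104))) - 51770) = 1/(-1/104*(-324)/(1 - 208) - 51770) = 1/(-1/104*(-324)/(-207) - 51770) = 1/(-1/104*(-1/207)*(-324) - 51770) = 1/(-9/598 - 51770) = 1/(-30958469/598) = -598/30958469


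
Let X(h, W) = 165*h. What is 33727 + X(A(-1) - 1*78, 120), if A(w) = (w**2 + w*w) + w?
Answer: 21022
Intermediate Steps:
A(w) = w + 2*w**2 (A(w) = (w**2 + w**2) + w = 2*w**2 + w = w + 2*w**2)
33727 + X(A(-1) - 1*78, 120) = 33727 + 165*(-(1 + 2*(-1)) - 1*78) = 33727 + 165*(-(1 - 2) - 78) = 33727 + 165*(-1*(-1) - 78) = 33727 + 165*(1 - 78) = 33727 + 165*(-77) = 33727 - 12705 = 21022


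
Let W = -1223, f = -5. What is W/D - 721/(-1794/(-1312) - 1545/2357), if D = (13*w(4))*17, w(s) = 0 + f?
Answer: -1230512730253/1216283445 ≈ -1011.7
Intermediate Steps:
w(s) = -5 (w(s) = 0 - 5 = -5)
D = -1105 (D = (13*(-5))*17 = -65*17 = -1105)
W/D - 721/(-1794/(-1312) - 1545/2357) = -1223/(-1105) - 721/(-1794/(-1312) - 1545/2357) = -1223*(-1/1105) - 721/(-1794*(-1/1312) - 1545*1/2357) = 1223/1105 - 721/(897/656 - 1545/2357) = 1223/1105 - 721/1100709/1546192 = 1223/1105 - 721*1546192/1100709 = 1223/1105 - 1114804432/1100709 = -1230512730253/1216283445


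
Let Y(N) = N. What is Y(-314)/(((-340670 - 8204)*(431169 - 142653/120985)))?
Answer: 18994645/9099477987848844 ≈ 2.0874e-9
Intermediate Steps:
Y(-314)/(((-340670 - 8204)*(431169 - 142653/120985))) = -314*1/((-340670 - 8204)*(431169 - 142653/120985)) = -314*(-1/(348874*(431169 - 142653*1/120985))) = -314*(-1/(348874*(431169 - 142653/120985))) = -314/((-348874*52164838812/120985)) = -314/(-18198955975697688/120985) = -314*(-120985/18198955975697688) = 18994645/9099477987848844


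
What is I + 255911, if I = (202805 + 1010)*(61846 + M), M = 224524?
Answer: 58366757461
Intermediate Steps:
I = 58366501550 (I = (202805 + 1010)*(61846 + 224524) = 203815*286370 = 58366501550)
I + 255911 = 58366501550 + 255911 = 58366757461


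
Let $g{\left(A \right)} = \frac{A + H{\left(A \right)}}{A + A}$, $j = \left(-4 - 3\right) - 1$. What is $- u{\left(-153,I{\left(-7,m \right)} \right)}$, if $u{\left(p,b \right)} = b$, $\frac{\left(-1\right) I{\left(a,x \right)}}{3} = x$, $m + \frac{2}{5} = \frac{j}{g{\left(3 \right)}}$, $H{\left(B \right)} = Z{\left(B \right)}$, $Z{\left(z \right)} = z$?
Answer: $- \frac{126}{5} \approx -25.2$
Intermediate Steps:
$H{\left(B \right)} = B$
$j = -8$ ($j = -7 - 1 = -8$)
$g{\left(A \right)} = 1$ ($g{\left(A \right)} = \frac{A + A}{A + A} = \frac{2 A}{2 A} = 2 A \frac{1}{2 A} = 1$)
$m = - \frac{42}{5}$ ($m = - \frac{2}{5} - \frac{8}{1} = - \frac{2}{5} - 8 = - \frac{42}{5} \approx -8.4$)
$I{\left(a,x \right)} = - 3 x$
$- u{\left(-153,I{\left(-7,m \right)} \right)} = - \frac{\left(-3\right) \left(-42\right)}{5} = \left(-1\right) \frac{126}{5} = - \frac{126}{5}$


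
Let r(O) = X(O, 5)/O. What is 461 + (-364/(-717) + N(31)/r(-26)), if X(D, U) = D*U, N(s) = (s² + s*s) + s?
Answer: 3054806/3585 ≈ 852.11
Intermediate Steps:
N(s) = s + 2*s² (N(s) = (s² + s²) + s = 2*s² + s = s + 2*s²)
r(O) = 5 (r(O) = (O*5)/O = (5*O)/O = 5)
461 + (-364/(-717) + N(31)/r(-26)) = 461 + (-364/(-717) + (31*(1 + 2*31))/5) = 461 + (-364*(-1/717) + (31*(1 + 62))*(⅕)) = 461 + (364/717 + (31*63)*(⅕)) = 461 + (364/717 + 1953*(⅕)) = 461 + (364/717 + 1953/5) = 461 + 1402121/3585 = 3054806/3585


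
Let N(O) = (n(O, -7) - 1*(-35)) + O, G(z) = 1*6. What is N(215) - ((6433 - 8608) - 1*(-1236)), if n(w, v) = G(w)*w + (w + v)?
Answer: 2687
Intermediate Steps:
G(z) = 6
n(w, v) = v + 7*w (n(w, v) = 6*w + (w + v) = 6*w + (v + w) = v + 7*w)
N(O) = 28 + 8*O (N(O) = ((-7 + 7*O) - 1*(-35)) + O = ((-7 + 7*O) + 35) + O = (28 + 7*O) + O = 28 + 8*O)
N(215) - ((6433 - 8608) - 1*(-1236)) = (28 + 8*215) - ((6433 - 8608) - 1*(-1236)) = (28 + 1720) - (-2175 + 1236) = 1748 - 1*(-939) = 1748 + 939 = 2687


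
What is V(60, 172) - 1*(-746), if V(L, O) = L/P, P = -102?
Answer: 12672/17 ≈ 745.41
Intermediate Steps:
V(L, O) = -L/102 (V(L, O) = L/(-102) = L*(-1/102) = -L/102)
V(60, 172) - 1*(-746) = -1/102*60 - 1*(-746) = -10/17 + 746 = 12672/17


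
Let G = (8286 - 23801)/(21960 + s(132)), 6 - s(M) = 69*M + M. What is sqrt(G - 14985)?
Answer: 5*I*sqrt(10786819190)/4242 ≈ 122.42*I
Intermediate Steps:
s(M) = 6 - 70*M (s(M) = 6 - (69*M + M) = 6 - 70*M)
G = -15515/12726 (G = (8286 - 23801)/(21960 + (6 - 70*132)) = -15515/(21960 + (6 - 9240)) = -15515/(21960 - 9234) = -15515/12726 ≈ -1.2192)
sqrt(G - 14985) = sqrt(-15515/12726 - 14985) = sqrt(-190714625/12726) = 5*I*sqrt(10786819190)/4242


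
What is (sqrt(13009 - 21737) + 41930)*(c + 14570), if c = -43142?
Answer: -1198023960 - 57144*I*sqrt(2182) ≈ -1.198e+9 - 2.6693e+6*I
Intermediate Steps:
(sqrt(13009 - 21737) + 41930)*(c + 14570) = (sqrt(13009 - 21737) + 41930)*(-43142 + 14570) = (sqrt(-8728) + 41930)*(-28572) = (2*I*sqrt(2182) + 41930)*(-28572) = (41930 + 2*I*sqrt(2182))*(-28572) = -1198023960 - 57144*I*sqrt(2182)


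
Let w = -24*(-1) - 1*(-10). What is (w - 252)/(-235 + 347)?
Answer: -109/56 ≈ -1.9464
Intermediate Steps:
w = 34 (w = 24 + 10 = 34)
(w - 252)/(-235 + 347) = (34 - 252)/(-235 + 347) = -218/112 = -218*1/112 = -109/56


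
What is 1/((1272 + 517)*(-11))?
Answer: -1/19679 ≈ -5.0816e-5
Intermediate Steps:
1/((1272 + 517)*(-11)) = -1/11/1789 = (1/1789)*(-1/11) = -1/19679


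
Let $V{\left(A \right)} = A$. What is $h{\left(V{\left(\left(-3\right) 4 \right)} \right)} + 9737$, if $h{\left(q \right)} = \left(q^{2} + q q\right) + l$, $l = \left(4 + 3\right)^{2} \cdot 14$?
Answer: $10711$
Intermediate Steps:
$l = 686$ ($l = 7^{2} \cdot 14 = 49 \cdot 14 = 686$)
$h{\left(q \right)} = 686 + 2 q^{2}$ ($h{\left(q \right)} = \left(q^{2} + q q\right) + 686 = \left(q^{2} + q^{2}\right) + 686 = 2 q^{2} + 686 = 686 + 2 q^{2}$)
$h{\left(V{\left(\left(-3\right) 4 \right)} \right)} + 9737 = \left(686 + 2 \left(\left(-3\right) 4\right)^{2}\right) + 9737 = \left(686 + 2 \left(-12\right)^{2}\right) + 9737 = \left(686 + 2 \cdot 144\right) + 9737 = \left(686 + 288\right) + 9737 = 974 + 9737 = 10711$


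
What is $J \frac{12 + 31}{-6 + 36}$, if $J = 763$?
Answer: $\frac{32809}{30} \approx 1093.6$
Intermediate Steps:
$J \frac{12 + 31}{-6 + 36} = 763 \frac{12 + 31}{-6 + 36} = 763 \cdot \frac{43}{30} = \frac{32809}{30}$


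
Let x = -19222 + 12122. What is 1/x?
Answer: -1/7100 ≈ -0.00014085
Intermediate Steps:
x = -7100
1/x = 1/(-7100) = -1/7100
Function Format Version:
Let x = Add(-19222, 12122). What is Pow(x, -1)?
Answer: Rational(-1, 7100) ≈ -0.00014085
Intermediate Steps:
x = -7100
Pow(x, -1) = Pow(-7100, -1) = Rational(-1, 7100)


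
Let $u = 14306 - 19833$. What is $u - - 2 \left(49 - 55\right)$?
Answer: $-5539$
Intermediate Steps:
$u = -5527$ ($u = 14306 - 19833 = -5527$)
$u - - 2 \left(49 - 55\right) = -5527 - - 2 \left(49 - 55\right) = -5527 - \left(-2\right) \left(-6\right) = -5527 - 12 = -5539$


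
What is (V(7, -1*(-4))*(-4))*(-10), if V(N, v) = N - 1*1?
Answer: 240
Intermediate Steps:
V(N, v) = -1 + N (V(N, v) = N - 1 = -1 + N)
(V(7, -1*(-4))*(-4))*(-10) = ((-1 + 7)*(-4))*(-10) = (6*(-4))*(-10) = -24*(-10) = 240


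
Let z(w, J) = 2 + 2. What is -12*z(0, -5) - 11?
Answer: -59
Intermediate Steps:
z(w, J) = 4
-12*z(0, -5) - 11 = -12*4 - 11 = -48 - 11 = -59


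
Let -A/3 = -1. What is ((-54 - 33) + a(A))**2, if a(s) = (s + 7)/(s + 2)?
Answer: 7225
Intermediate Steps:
A = 3 (A = -3*(-1) = 3)
a(s) = (7 + s)/(2 + s)
((-54 - 33) + a(A))**2 = ((-54 - 33) + (7 + 3)/(2 + 3))**2 = (-87 + 10/5)**2 = (-87 + (1/5)*10)**2 = (-87 + 2)**2 = (-85)**2 = 7225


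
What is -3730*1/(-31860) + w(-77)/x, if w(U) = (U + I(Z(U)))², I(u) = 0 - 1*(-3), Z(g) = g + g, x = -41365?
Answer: -2017391/131788890 ≈ -0.015308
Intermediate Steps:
Z(g) = 2*g
I(u) = 3 (I(u) = 0 + 3 = 3)
w(U) = (3 + U)² (w(U) = (U + 3)² = (3 + U)²)
-3730*1/(-31860) + w(-77)/x = -3730*1/(-31860) + (3 - 77)²/(-41365) = -3730*(-1/31860) + (-74)²*(-1/41365) = 373/3186 + 5476*(-1/41365) = 373/3186 - 5476/41365 = -2017391/131788890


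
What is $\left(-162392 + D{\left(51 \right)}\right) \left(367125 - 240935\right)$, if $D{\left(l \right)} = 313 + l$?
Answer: $-20446313320$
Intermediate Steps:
$\left(-162392 + D{\left(51 \right)}\right) \left(367125 - 240935\right) = \left(-162392 + \left(313 + 51\right)\right) \left(367125 - 240935\right) = \left(-162392 + 364\right) 126190 = \left(-162028\right) 126190 = -20446313320$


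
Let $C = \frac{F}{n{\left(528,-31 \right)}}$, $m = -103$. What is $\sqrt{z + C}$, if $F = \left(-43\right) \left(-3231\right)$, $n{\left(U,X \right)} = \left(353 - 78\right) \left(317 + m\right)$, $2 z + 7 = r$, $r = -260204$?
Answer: $\frac{i \sqrt{4505891293167}}{5885} \approx 360.7 i$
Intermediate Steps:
$z = - \frac{260211}{2}$ ($z = - \frac{7}{2} + \frac{1}{2} \left(-260204\right) = - \frac{7}{2} - 130102 = - \frac{260211}{2} \approx -1.3011 \cdot 10^{5}$)
$n{\left(U,X \right)} = 58850$ ($n{\left(U,X \right)} = \left(353 - 78\right) \left(317 - 103\right) = 275 \cdot 214 = 58850$)
$F = 138933$
$C = \frac{138933}{58850} \approx 2.3608$
$\sqrt{z + C} = \sqrt{- \frac{260211}{2} + \frac{138933}{58850}} = \sqrt{- \frac{3828284871}{29425}} = \frac{i \sqrt{4505891293167}}{5885}$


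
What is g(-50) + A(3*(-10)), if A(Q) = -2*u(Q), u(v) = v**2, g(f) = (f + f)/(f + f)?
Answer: -1799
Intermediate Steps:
g(f) = 1 (g(f) = (2*f)/((2*f)) = (2*f)*(1/(2*f)) = 1)
A(Q) = -2*Q**2
g(-50) + A(3*(-10)) = 1 - 2*(3*(-10))**2 = 1 - 2*(-30)**2 = 1 - 2*900 = 1 - 1800 = -1799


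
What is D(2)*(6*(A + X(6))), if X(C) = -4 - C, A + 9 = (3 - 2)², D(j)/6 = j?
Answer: -1296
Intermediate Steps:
D(j) = 6*j
A = -8 (A = -9 + (3 - 2)² = -9 + 1² = -9 + 1 = -8)
D(2)*(6*(A + X(6))) = (6*2)*(6*(-8 + (-4 - 1*6))) = 12*(6*(-8 + (-4 - 6))) = 12*(6*(-8 - 10)) = 12*(6*(-18)) = 12*(-108) = -1296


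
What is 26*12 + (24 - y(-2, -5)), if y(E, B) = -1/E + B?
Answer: 681/2 ≈ 340.50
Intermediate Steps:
y(E, B) = B - 1/E
26*12 + (24 - y(-2, -5)) = 26*12 + (24 - (-5 - 1/(-2))) = 312 + (24 - (-5 - 1*(-1/2))) = 312 + (24 - (-5 + 1/2)) = 312 + (24 - 1*(-9/2)) = 312 + (24 + 9/2) = 312 + 57/2 = 681/2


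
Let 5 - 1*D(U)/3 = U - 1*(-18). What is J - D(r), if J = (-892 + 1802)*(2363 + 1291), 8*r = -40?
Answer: 3325164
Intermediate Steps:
r = -5 (r = (⅛)*(-40) = -5)
D(U) = -39 - 3*U (D(U) = 15 - 3*(U - 1*(-18)) = 15 - 3*(U + 18) = 15 - 3*(18 + U) = 15 + (-54 - 3*U) = -39 - 3*U)
J = 3325140 (J = 910*3654 = 3325140)
J - D(r) = 3325140 - (-39 - 3*(-5)) = 3325140 - (-39 + 15) = 3325140 - 1*(-24) = 3325140 + 24 = 3325164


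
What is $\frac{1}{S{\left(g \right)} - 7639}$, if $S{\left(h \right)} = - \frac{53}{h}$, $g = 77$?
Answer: $- \frac{77}{588256} \approx -0.0001309$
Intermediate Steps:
$\frac{1}{S{\left(g \right)} - 7639} = \frac{1}{- \frac{53}{77} - 7639} = \frac{1}{- \frac{588256}{77}} = - \frac{77}{588256}$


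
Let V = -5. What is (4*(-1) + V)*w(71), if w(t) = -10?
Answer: 90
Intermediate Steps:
(4*(-1) + V)*w(71) = (4*(-1) - 5)*(-10) = (-4 - 5)*(-10) = -9*(-10) = 90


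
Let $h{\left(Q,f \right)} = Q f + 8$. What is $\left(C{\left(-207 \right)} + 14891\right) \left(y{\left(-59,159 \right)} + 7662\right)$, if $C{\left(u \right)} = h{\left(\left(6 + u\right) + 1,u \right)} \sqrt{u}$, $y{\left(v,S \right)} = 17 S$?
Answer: $154345215 + 1287581760 i \sqrt{23} \approx 1.5435 \cdot 10^{8} + 6.175 \cdot 10^{9} i$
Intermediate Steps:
$h{\left(Q,f \right)} = 8 + Q f$
$C{\left(u \right)} = \sqrt{u} \left(8 + u \left(7 + u\right)\right)$ ($C{\left(u \right)} = \left(8 + \left(\left(6 + u\right) + 1\right) u\right) \sqrt{u} = \left(8 + \left(7 + u\right) u\right) \sqrt{u} = \left(8 + u \left(7 + u\right)\right) \sqrt{u} = \sqrt{u} \left(8 + u \left(7 + u\right)\right)$)
$\left(C{\left(-207 \right)} + 14891\right) \left(y{\left(-59,159 \right)} + 7662\right) = \left(\sqrt{-207} \left(8 - 207 \left(7 - 207\right)\right) + 14891\right) \left(17 \cdot 159 + 7662\right) = \left(3 i \sqrt{23} \left(8 - -41400\right) + 14891\right) \left(2703 + 7662\right) = \left(3 i \sqrt{23} \left(8 + 41400\right) + 14891\right) 10365 = \left(3 i \sqrt{23} \cdot 41408 + 14891\right) 10365 = \left(124224 i \sqrt{23} + 14891\right) 10365 = \left(14891 + 124224 i \sqrt{23}\right) 10365 = 154345215 + 1287581760 i \sqrt{23}$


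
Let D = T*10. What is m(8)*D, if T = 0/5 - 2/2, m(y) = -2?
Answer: 20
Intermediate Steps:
T = -1 (T = 0*(1/5) - 2*1/2 = 0 - 1 = -1)
D = -10 (D = -1*10 = -10)
m(8)*D = -2*(-10) = 20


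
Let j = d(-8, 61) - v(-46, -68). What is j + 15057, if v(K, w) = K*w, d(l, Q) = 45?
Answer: 11974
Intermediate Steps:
j = -3083 (j = 45 - (-46)*(-68) = 45 - 1*3128 = 45 - 3128 = -3083)
j + 15057 = -3083 + 15057 = 11974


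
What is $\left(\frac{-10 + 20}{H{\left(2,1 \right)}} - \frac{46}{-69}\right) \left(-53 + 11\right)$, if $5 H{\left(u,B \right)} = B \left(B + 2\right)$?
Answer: $-728$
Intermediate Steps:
$H{\left(u,B \right)} = \frac{B \left(2 + B\right)}{5}$ ($H{\left(u,B \right)} = \frac{B \left(B + 2\right)}{5} = \frac{B \left(2 + B\right)}{5}$)
$\left(\frac{-10 + 20}{H{\left(2,1 \right)}} - \frac{46}{-69}\right) \left(-53 + 11\right) = \left(\frac{-10 + 20}{\frac{1}{5} \cdot 1 \left(2 + 1\right)} - \frac{46}{-69}\right) \left(-53 + 11\right) = \left(\frac{10}{\frac{1}{5} \cdot 1 \cdot 3} - - \frac{2}{3}\right) \left(-42\right) = \left(\frac{10}{\frac{3}{5}} + \frac{2}{3}\right) \left(-42\right) = \left(10 \cdot \frac{5}{3} + \frac{2}{3}\right) \left(-42\right) = \left(\frac{50}{3} + \frac{2}{3}\right) \left(-42\right) = \frac{52}{3} \left(-42\right) = -728$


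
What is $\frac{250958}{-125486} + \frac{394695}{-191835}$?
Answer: $- \frac{22147670}{5458641} \approx -4.0574$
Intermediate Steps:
$\frac{250958}{-125486} + \frac{394695}{-191835} = 250958 \left(- \frac{1}{125486}\right) + 394695 \left(- \frac{1}{191835}\right) = - \frac{125479}{62743} - \frac{179}{87} = - \frac{22147670}{5458641}$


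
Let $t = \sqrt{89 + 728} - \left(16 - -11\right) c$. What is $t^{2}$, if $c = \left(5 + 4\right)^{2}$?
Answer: $\left(2187 - \sqrt{817}\right)^{2} \approx 4.6588 \cdot 10^{6}$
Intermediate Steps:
$c = 81$ ($c = 9^{2} = 81$)
$t = -2187 + \sqrt{817}$ ($t = \sqrt{89 + 728} - \left(16 - -11\right) 81 = \sqrt{817} - \left(16 + 11\right) 81 = \sqrt{817} - 27 \cdot 81 = \sqrt{817} - 2187 = -2187 + \sqrt{817} \approx -2158.4$)
$t^{2} = \left(-2187 + \sqrt{817}\right)^{2}$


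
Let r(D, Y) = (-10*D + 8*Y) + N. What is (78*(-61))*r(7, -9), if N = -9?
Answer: 718458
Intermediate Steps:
r(D, Y) = -9 - 10*D + 8*Y (r(D, Y) = (-10*D + 8*Y) - 9 = -9 - 10*D + 8*Y)
(78*(-61))*r(7, -9) = (78*(-61))*(-9 - 10*7 + 8*(-9)) = -4758*(-9 - 70 - 72) = -4758*(-151) = 718458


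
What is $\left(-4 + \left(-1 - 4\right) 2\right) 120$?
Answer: $-1680$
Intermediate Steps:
$\left(-4 + \left(-1 - 4\right) 2\right) 120 = \left(-4 - 10\right) 120 = \left(-14\right) 120 = -1680$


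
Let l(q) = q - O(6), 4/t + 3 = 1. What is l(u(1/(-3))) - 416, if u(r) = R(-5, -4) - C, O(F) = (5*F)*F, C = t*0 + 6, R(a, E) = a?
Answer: -607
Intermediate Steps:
t = -2 (t = 4/(-3 + 1) = 4/(-2) = 4*(-1/2) = -2)
C = 6 (C = -2*0 + 6 = 0 + 6 = 6)
O(F) = 5*F**2
u(r) = -11 (u(r) = -5 - 1*6 = -5 - 6 = -11)
l(q) = -180 + q (l(q) = q - 5*6**2 = q - 5*36 = q - 1*180 = q - 180 = -180 + q)
l(u(1/(-3))) - 416 = (-180 - 11) - 416 = -191 - 416 = -607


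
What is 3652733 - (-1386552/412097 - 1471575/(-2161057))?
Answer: 191352879014897438/52386182737 ≈ 3.6527e+6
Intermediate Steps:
3652733 - (-1386552/412097 - 1471575/(-2161057)) = 3652733 - (-1386552*1/412097 - 1471575*(-1/2161057)) = 3652733 - (-1386552/412097 + 1471575/2161057) = 3652733 - 1*(-140587427217/52386182737) = 3652733 + 140587427217/52386182737 = 191352879014897438/52386182737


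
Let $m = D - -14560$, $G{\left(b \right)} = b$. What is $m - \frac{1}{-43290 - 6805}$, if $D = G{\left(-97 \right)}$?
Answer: $\frac{724523986}{50095} \approx 14463.0$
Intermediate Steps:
$D = -97$
$m = 14463$ ($m = -97 - -14560 = -97 + 14560 = 14463$)
$m - \frac{1}{-43290 - 6805} = 14463 - \frac{1}{-43290 - 6805} = 14463 - \frac{1}{-50095} = 14463 - - \frac{1}{50095} = 14463 + \frac{1}{50095} = \frac{724523986}{50095}$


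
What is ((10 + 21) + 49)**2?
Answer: 6400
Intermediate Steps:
((10 + 21) + 49)**2 = (31 + 49)**2 = 80**2 = 6400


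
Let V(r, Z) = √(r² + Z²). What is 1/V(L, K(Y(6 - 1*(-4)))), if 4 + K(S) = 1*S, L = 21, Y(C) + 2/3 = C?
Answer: 3/65 ≈ 0.046154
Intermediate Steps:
Y(C) = -⅔ + C
K(S) = -4 + S (K(S) = -4 + 1*S = -4 + S)
V(r, Z) = √(Z² + r²)
1/V(L, K(Y(6 - 1*(-4)))) = 1/(√((-4 + (-⅔ + (6 - 1*(-4))))² + 21²)) = 1/(√((-4 + (-⅔ + (6 + 4)))² + 441)) = 1/(√((-4 + (-⅔ + 10))² + 441)) = 1/(√((-4 + 28/3)² + 441)) = 1/(√((16/3)² + 441)) = 1/(√(256/9 + 441)) = 1/(√(4225/9)) = 1/(65/3) = 3/65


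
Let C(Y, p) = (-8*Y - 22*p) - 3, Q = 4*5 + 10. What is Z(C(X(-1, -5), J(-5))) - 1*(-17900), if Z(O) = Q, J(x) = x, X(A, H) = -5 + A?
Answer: 17930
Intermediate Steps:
Q = 30 (Q = 20 + 10 = 30)
C(Y, p) = -3 - 22*p - 8*Y (C(Y, p) = (-22*p - 8*Y) - 3 = -3 - 22*p - 8*Y)
Z(O) = 30
Z(C(X(-1, -5), J(-5))) - 1*(-17900) = 30 - 1*(-17900) = 30 + 17900 = 17930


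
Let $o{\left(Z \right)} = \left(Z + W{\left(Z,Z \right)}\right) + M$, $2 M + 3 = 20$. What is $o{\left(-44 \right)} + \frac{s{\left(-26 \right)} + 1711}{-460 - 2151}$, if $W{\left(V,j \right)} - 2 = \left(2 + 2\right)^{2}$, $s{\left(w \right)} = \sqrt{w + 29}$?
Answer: $- \frac{94807}{5222} - \frac{\sqrt{3}}{2611} \approx -18.156$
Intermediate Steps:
$s{\left(w \right)} = \sqrt{29 + w}$
$W{\left(V,j \right)} = 18$ ($W{\left(V,j \right)} = 2 + \left(2 + 2\right)^{2} = 2 + 4^{2} = 2 + 16 = 18$)
$M = \frac{17}{2}$ ($M = - \frac{3}{2} + \frac{1}{2} \cdot 20 = - \frac{3}{2} + 10 = \frac{17}{2} \approx 8.5$)
$o{\left(Z \right)} = \frac{53}{2} + Z$ ($o{\left(Z \right)} = \left(Z + 18\right) + \frac{17}{2} = \left(18 + Z\right) + \frac{17}{2} = \frac{53}{2} + Z$)
$o{\left(-44 \right)} + \frac{s{\left(-26 \right)} + 1711}{-460 - 2151} = \left(\frac{53}{2} - 44\right) + \frac{\sqrt{29 - 26} + 1711}{-460 - 2151} = - \frac{35}{2} + \frac{\sqrt{3} + 1711}{-2611} = - \frac{35}{2} + \left(1711 + \sqrt{3}\right) \left(- \frac{1}{2611}\right) = - \frac{35}{2} - \left(\frac{1711}{2611} + \frac{\sqrt{3}}{2611}\right) = - \frac{94807}{5222} - \frac{\sqrt{3}}{2611}$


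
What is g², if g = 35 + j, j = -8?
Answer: 729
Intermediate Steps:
g = 27 (g = 35 - 8 = 27)
g² = 27² = 729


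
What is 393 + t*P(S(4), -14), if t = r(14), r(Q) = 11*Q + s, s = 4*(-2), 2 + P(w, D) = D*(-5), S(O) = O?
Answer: 10321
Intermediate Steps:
P(w, D) = -2 - 5*D (P(w, D) = -2 + D*(-5) = -2 - 5*D)
s = -8
r(Q) = -8 + 11*Q (r(Q) = 11*Q - 8 = -8 + 11*Q)
t = 146 (t = -8 + 11*14 = -8 + 154 = 146)
393 + t*P(S(4), -14) = 393 + 146*(-2 - 5*(-14)) = 393 + 146*(-2 + 70) = 393 + 146*68 = 393 + 9928 = 10321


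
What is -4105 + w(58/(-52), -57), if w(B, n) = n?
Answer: -4162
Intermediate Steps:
-4105 + w(58/(-52), -57) = -4105 - 57 = -4162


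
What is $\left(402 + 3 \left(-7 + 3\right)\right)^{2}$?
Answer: $152100$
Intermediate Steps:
$\left(402 + 3 \left(-7 + 3\right)\right)^{2} = \left(402 + 3 \left(-4\right)\right)^{2} = \left(402 - 12\right)^{2} = 390^{2} = 152100$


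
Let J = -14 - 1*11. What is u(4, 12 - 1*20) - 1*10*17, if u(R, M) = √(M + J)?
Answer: -170 + I*√33 ≈ -170.0 + 5.7446*I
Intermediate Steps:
J = -25 (J = -14 - 11 = -25)
u(R, M) = √(-25 + M) (u(R, M) = √(M - 25) = √(-25 + M))
u(4, 12 - 1*20) - 1*10*17 = √(-25 + (12 - 1*20)) - 1*10*17 = √(-25 + (12 - 20)) - 10*17 = √(-25 - 8) - 1*170 = √(-33) - 170 = I*√33 - 170 = -170 + I*√33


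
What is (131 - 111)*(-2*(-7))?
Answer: 280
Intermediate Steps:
(131 - 111)*(-2*(-7)) = 20*14 = 280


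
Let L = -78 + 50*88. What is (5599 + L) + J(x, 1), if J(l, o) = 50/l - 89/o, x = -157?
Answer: 1543574/157 ≈ 9831.7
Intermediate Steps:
L = 4322 (L = -78 + 4400 = 4322)
J(l, o) = -89/o + 50/l
(5599 + L) + J(x, 1) = (5599 + 4322) + (-89/1 + 50/(-157)) = 9921 + (-89*1 + 50*(-1/157)) = 9921 + (-89 - 50/157) = 9921 - 14023/157 = 1543574/157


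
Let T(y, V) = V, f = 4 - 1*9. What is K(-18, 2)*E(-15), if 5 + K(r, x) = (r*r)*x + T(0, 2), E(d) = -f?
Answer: 3225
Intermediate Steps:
f = -5 (f = 4 - 9 = -5)
E(d) = 5 (E(d) = -1*(-5) = 5)
K(r, x) = -3 + x*r**2 (K(r, x) = -5 + ((r*r)*x + 2) = -5 + (r**2*x + 2) = -5 + (x*r**2 + 2) = -5 + (2 + x*r**2) = -3 + x*r**2)
K(-18, 2)*E(-15) = (-3 + 2*(-18)**2)*5 = (-3 + 2*324)*5 = (-3 + 648)*5 = 645*5 = 3225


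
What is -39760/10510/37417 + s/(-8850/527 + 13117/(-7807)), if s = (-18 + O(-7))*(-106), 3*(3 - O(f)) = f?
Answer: -9179059643942996/126291614457279 ≈ -72.682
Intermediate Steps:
O(f) = 3 - f/3
s = 4028/3 (s = (-18 + (3 - 1/3*(-7)))*(-106) = (-18 + (3 + 7/3))*(-106) = (-18 + 16/3)*(-106) = -38/3*(-106) = 4028/3 ≈ 1342.7)
-39760/10510/37417 + s/(-8850/527 + 13117/(-7807)) = -39760/10510/37417 + 4028/(3*(-8850/527 + 13117/(-7807))) = -39760*1/10510*(1/37417) + 4028/(3*(-8850*1/527 + 13117*(-1/7807))) = -3976/1051*1/37417 + 4028/(3*(-8850/527 - 13117/7807)) = -56/553877 + 4028/(3*(-76004609/4114289)) = -56/553877 + (4028/3)*(-4114289/76004609) = -56/553877 - 16572356092/228013827 = -9179059643942996/126291614457279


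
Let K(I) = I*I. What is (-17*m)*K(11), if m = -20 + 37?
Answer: -34969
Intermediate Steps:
K(I) = I²
m = 17
(-17*m)*K(11) = -17*17*11² = -289*121 = -34969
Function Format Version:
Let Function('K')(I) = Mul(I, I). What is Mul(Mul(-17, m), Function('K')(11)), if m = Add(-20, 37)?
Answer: -34969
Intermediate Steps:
Function('K')(I) = Pow(I, 2)
m = 17
Mul(Mul(-17, m), Function('K')(11)) = Mul(Mul(-17, 17), Pow(11, 2)) = Mul(-289, 121) = -34969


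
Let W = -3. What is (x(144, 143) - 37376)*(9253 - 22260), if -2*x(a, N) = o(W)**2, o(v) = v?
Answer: 972416327/2 ≈ 4.8621e+8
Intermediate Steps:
x(a, N) = -9/2 (x(a, N) = -1/2*(-3)**2 = -1/2*9 = -9/2)
(x(144, 143) - 37376)*(9253 - 22260) = (-9/2 - 37376)*(9253 - 22260) = -74761/2*(-13007) = 972416327/2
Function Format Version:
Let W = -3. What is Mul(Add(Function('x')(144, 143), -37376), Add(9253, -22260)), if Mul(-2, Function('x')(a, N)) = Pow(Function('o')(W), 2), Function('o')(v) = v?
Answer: Rational(972416327, 2) ≈ 4.8621e+8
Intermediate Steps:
Function('x')(a, N) = Rational(-9, 2) (Function('x')(a, N) = Mul(Rational(-1, 2), Pow(-3, 2)) = Mul(Rational(-1, 2), 9) = Rational(-9, 2))
Mul(Add(Function('x')(144, 143), -37376), Add(9253, -22260)) = Mul(Add(Rational(-9, 2), -37376), Add(9253, -22260)) = Mul(Rational(-74761, 2), -13007) = Rational(972416327, 2)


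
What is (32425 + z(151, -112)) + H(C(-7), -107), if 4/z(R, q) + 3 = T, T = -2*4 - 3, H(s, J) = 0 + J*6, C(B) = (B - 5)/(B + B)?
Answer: 222479/7 ≈ 31783.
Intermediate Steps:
C(B) = (-5 + B)/(2*B) (C(B) = (-5 + B)/((2*B)) = (-5 + B)*(1/(2*B)) = (-5 + B)/(2*B))
H(s, J) = 6*J (H(s, J) = 0 + 6*J = 6*J)
T = -11 (T = -8 - 3 = -11)
z(R, q) = -2/7 (z(R, q) = 4/(-3 - 11) = 4/(-14) = 4*(-1/14) = -2/7)
(32425 + z(151, -112)) + H(C(-7), -107) = (32425 - 2/7) + 6*(-107) = 226973/7 - 642 = 222479/7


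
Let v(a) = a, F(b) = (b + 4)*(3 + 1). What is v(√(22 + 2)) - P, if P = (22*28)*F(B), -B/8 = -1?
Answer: -29568 + 2*√6 ≈ -29563.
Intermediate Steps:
B = 8 (B = -8*(-1) = 8)
F(b) = 16 + 4*b (F(b) = (4 + b)*4 = 16 + 4*b)
P = 29568 (P = (22*28)*(16 + 4*8) = 616*(16 + 32) = 616*48 = 29568)
v(√(22 + 2)) - P = √(22 + 2) - 1*29568 = √24 - 29568 = 2*√6 - 29568 = -29568 + 2*√6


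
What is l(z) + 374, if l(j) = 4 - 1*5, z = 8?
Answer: 373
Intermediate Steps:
l(j) = -1 (l(j) = 4 - 5 = -1)
l(z) + 374 = -1 + 374 = 373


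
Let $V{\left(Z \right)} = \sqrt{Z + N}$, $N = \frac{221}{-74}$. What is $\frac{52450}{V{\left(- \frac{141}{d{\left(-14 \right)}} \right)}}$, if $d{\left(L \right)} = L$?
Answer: $\frac{10490 \sqrt{475265}}{367} \approx 19705.0$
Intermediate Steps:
$N = - \frac{221}{74}$ ($N = 221 \left(- \frac{1}{74}\right) = - \frac{221}{74} \approx -2.9865$)
$V{\left(Z \right)} = \sqrt{- \frac{221}{74} + Z}$ ($V{\left(Z \right)} = \sqrt{Z - \frac{221}{74}} = \sqrt{- \frac{221}{74} + Z}$)
$\frac{52450}{V{\left(- \frac{141}{d{\left(-14 \right)}} \right)}} = \frac{52450}{\frac{1}{74} \sqrt{-16354 + 5476 \left(- \frac{141}{-14}\right)}} = \frac{52450}{\frac{1}{74} \sqrt{-16354 + 5476 \left(\left(-141\right) \left(- \frac{1}{14}\right)\right)}} = \frac{52450}{\frac{1}{74} \sqrt{-16354 + 5476 \cdot \frac{141}{14}}} = \frac{52450}{\frac{1}{74} \sqrt{-16354 + \frac{386058}{7}}} = \frac{52450}{\frac{1}{74} \sqrt{\frac{271580}{7}}} = \frac{52450}{\frac{1}{74} \frac{2 \sqrt{475265}}{7}} = \frac{52450}{\frac{1}{259} \sqrt{475265}} = 52450 \frac{\sqrt{475265}}{1835} = \frac{10490 \sqrt{475265}}{367}$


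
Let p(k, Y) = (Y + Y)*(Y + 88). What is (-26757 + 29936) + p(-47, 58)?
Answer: 20115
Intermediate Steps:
p(k, Y) = 2*Y*(88 + Y) (p(k, Y) = (2*Y)*(88 + Y) = 2*Y*(88 + Y))
(-26757 + 29936) + p(-47, 58) = (-26757 + 29936) + 2*58*(88 + 58) = 3179 + 2*58*146 = 3179 + 16936 = 20115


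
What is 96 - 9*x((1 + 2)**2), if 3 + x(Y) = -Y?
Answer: 204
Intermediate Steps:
x(Y) = -3 - Y
96 - 9*x((1 + 2)**2) = 96 - 9*(-3 - (1 + 2)**2) = 96 - 9*(-3 - 1*3**2) = 96 - 9*(-3 - 1*9) = 96 - 9*(-3 - 9) = 96 - 9*(-12) = 96 + 108 = 204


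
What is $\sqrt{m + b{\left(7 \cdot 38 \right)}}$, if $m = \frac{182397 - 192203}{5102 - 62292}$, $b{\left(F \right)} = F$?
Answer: $\frac{\sqrt{217641491935}}{28595} \approx 16.315$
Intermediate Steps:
$m = \frac{4903}{28595}$ ($m = - \frac{9806}{-57190} = \left(-9806\right) \left(- \frac{1}{57190}\right) = \frac{4903}{28595} \approx 0.17146$)
$\sqrt{m + b{\left(7 \cdot 38 \right)}} = \sqrt{\frac{4903}{28595} + 7 \cdot 38} = \sqrt{\frac{4903}{28595} + 266} = \sqrt{\frac{7611173}{28595}} = \frac{\sqrt{217641491935}}{28595}$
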